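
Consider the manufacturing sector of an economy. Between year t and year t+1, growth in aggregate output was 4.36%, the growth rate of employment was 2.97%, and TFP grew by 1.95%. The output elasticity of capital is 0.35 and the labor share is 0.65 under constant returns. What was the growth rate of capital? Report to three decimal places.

1.370%

Labor's share = 1 − 0.35 = 0.65.
gY = gA + 0.65×2.97 + 0.35×g.
0.35×g = 4.36 − 1.95 − 1.9305 = 0.4795.
g = 0.4795 / 0.35 = 1.37%.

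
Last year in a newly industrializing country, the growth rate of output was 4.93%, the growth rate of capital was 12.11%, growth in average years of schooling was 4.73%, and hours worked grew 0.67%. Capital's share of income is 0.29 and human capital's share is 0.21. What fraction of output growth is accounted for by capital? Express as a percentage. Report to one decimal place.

Capital contributed 0.29 × 12.11 = 3.5119 pp.
Share of growth = 3.5119 / 4.93 × 100 = 71.235%.

71.2%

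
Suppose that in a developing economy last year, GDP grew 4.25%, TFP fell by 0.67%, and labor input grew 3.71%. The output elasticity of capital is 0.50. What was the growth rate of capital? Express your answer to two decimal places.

Labor's share = 1 − 0.5 = 0.5.
gY = gA + 0.5×3.71 + 0.5×g.
0.5×g = 4.25 + 0.67 − 1.855 = 3.065.
g = 3.065 / 0.5 = 6.13%.

6.13%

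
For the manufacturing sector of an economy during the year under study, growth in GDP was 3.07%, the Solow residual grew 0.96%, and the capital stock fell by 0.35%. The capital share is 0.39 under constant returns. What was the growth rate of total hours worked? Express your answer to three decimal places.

Labor's share = 1 − 0.39 = 0.61.
gY = gA + 0.39×(-0.35) + 0.61×g.
0.61×g = 3.07 − 0.96 + 0.1365 = 2.2465.
g = 2.2465 / 0.61 = 3.68279%.

3.683%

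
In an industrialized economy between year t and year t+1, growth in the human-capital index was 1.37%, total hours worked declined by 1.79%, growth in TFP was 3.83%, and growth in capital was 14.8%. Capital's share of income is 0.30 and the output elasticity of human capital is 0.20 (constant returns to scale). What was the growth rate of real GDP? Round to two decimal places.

Labor's share = 1 − 0.3 − 0.2 = 0.5.
Capital: 0.3 × 14.8 = 4.44 pp.
The human-capital index: 0.2 × 1.37 = 0.274 pp.
Total hours worked: 0.5 × (-1.79) = -0.895 pp.
Output growth = 3.83 + 3.819 = 7.649%.

7.65%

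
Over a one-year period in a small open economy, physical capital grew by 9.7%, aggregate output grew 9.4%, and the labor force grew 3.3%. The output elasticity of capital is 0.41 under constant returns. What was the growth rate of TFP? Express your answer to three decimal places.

Labor's share = 1 − 0.41 = 0.59.
Physical capital: 0.41 × 9.7 = 3.977 pp.
The labor force: 0.59 × 3.3 = 1.947 pp.
TFP growth = 9.4 − 5.924 = 3.476%.

3.476%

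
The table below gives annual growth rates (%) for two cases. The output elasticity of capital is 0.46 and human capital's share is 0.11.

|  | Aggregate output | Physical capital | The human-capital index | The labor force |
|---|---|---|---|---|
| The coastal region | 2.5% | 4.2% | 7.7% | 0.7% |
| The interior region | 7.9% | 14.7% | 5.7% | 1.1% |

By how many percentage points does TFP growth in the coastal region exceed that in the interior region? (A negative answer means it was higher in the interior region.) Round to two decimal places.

-0.62 percentage points

Labor's share = 1 − 0.46 − 0.11 = 0.43.
The coastal region: TFP = 2.5 − 1.932 − 0.847 − 0.301 = -0.58%.
The interior region: TFP = 7.9 − 6.762 − 0.627 − 0.473 = 0.038%.
Difference = -0.58 − (0.038) = -0.618 pp.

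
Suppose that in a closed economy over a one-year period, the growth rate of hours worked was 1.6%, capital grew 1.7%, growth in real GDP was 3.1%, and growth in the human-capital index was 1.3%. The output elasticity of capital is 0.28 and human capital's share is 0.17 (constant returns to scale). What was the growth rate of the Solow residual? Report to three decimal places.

Labor's share = 1 − 0.28 − 0.17 = 0.55.
Capital: 0.28 × 1.7 = 0.476 pp.
The human-capital index: 0.17 × 1.3 = 0.221 pp.
Hours worked: 0.55 × 1.6 = 0.88 pp.
TFP growth = 3.1 − 1.577 = 1.523%.

1.523%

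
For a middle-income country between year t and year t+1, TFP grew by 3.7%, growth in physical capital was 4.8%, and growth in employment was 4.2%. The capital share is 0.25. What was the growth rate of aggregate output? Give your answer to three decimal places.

Labor's share = 1 − 0.25 = 0.75.
Physical capital: 0.25 × 4.8 = 1.2 pp.
Employment: 0.75 × 4.2 = 3.15 pp.
Output growth = 3.7 + 4.35 = 8.05%.

Aggregate output grew 8.050%.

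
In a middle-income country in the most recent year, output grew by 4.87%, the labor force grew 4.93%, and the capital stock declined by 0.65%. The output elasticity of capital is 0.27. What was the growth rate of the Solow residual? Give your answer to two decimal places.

Labor's share = 1 − 0.27 = 0.73.
The capital stock: 0.27 × (-0.65) = -0.1755 pp.
The labor force: 0.73 × 4.93 = 3.5989 pp.
TFP growth = 4.87 − 3.4234 = 1.4466%.

The Solow residual growth was 1.45%.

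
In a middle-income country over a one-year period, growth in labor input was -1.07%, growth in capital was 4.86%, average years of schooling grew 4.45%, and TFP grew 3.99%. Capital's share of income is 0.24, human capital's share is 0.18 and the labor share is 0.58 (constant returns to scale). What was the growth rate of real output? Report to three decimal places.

Labor's share = 1 − 0.24 − 0.18 = 0.58.
Capital: 0.24 × 4.86 = 1.1664 pp.
Average years of schooling: 0.18 × 4.45 = 0.801 pp.
Labor input: 0.58 × (-1.07) = -0.6206 pp.
Output growth = 3.99 + 1.3468 = 5.3368%.

5.337%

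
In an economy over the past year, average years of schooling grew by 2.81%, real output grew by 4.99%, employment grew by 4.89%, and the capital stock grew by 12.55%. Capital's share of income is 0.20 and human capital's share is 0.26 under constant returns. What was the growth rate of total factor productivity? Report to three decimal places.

Labor's share = 1 − 0.2 − 0.26 = 0.54.
The capital stock: 0.2 × 12.55 = 2.51 pp.
Average years of schooling: 0.26 × 2.81 = 0.7306 pp.
Employment: 0.54 × 4.89 = 2.6406 pp.
TFP growth = 4.99 − 5.8812 = -0.8912%.

-0.891%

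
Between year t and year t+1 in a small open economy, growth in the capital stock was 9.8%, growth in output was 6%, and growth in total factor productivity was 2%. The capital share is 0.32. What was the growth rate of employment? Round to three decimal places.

1.271%

Labor's share = 1 − 0.32 = 0.68.
gY = gA + 0.32×9.8 + 0.68×g.
0.68×g = 6 − 2 − 3.136 = 0.864.
g = 0.864 / 0.68 = 1.27059%.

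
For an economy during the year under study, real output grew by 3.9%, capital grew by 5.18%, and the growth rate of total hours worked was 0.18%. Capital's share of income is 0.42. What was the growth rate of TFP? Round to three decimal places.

Labor's share = 1 − 0.42 = 0.58.
Capital: 0.42 × 5.18 = 2.1756 pp.
Total hours worked: 0.58 × 0.18 = 0.1044 pp.
TFP growth = 3.9 − 2.28 = 1.62%.

1.620%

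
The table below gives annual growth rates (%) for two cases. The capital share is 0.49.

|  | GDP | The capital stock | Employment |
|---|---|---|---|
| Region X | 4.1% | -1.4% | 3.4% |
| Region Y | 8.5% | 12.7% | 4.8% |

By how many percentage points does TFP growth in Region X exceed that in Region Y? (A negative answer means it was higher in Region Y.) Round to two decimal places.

3.22 percentage points

Labor's share = 1 − 0.49 = 0.51.
Region X: TFP = 4.1 + 0.686 − 1.734 = 3.052%.
Region Y: TFP = 8.5 − 6.223 − 2.448 = -0.171%.
Difference = 3.052 − (-0.171) = 3.223 pp.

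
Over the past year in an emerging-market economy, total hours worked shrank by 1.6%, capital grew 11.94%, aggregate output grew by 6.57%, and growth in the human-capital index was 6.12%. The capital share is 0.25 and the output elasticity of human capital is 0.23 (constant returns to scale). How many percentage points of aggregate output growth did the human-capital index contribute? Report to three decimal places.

1.408

Contribution = share × growth = 0.23 × 6.12 = 1.4076 pp.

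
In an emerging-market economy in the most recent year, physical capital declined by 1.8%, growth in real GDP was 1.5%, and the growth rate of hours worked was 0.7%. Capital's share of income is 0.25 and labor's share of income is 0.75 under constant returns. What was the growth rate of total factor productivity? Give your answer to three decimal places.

Labor's share = 1 − 0.25 = 0.75.
Physical capital: 0.25 × (-1.8) = -0.45 pp.
Hours worked: 0.75 × 0.7 = 0.525 pp.
TFP growth = 1.5 − 0.075 = 1.425%.

Total factor productivity growth was 1.425%.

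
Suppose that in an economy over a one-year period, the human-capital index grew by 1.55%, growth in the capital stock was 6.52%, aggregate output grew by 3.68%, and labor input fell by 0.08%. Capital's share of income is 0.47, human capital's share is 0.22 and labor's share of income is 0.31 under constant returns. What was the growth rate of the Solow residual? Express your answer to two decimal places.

Labor's share = 1 − 0.47 − 0.22 = 0.31.
The capital stock: 0.47 × 6.52 = 3.0644 pp.
The human-capital index: 0.22 × 1.55 = 0.341 pp.
Labor input: 0.31 × (-0.08) = -0.0248 pp.
TFP growth = 3.68 − 3.3806 = 0.2994%.

0.30%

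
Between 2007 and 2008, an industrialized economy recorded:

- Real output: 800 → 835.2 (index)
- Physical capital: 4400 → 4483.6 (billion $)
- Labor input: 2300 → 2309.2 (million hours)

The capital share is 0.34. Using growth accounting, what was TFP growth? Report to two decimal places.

3.49%

Real output growth = (835.2 − 800) / 800 = 4.4%.
Physical capital growth = (4483.6 − 4400) / 4400 = 1.9%.
Labor input growth = (2309.2 − 2300) / 2300 = 0.4%.
Labor's share = 1 − 0.34 = 0.66.
Physical capital: 0.34 × 1.9 = 0.646 pp.
Labor input: 0.66 × 0.4 = 0.264 pp.
TFP growth = 4.4 − 0.91 = 3.49%.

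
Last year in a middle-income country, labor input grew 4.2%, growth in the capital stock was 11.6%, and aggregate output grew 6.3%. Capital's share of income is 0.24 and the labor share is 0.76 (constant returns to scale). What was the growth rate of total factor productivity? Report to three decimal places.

Labor's share = 1 − 0.24 = 0.76.
The capital stock: 0.24 × 11.6 = 2.784 pp.
Labor input: 0.76 × 4.2 = 3.192 pp.
TFP growth = 6.3 − 5.976 = 0.324%.

0.324%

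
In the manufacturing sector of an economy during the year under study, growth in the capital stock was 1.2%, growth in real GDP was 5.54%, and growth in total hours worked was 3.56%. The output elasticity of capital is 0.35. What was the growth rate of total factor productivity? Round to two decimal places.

Labor's share = 1 − 0.35 = 0.65.
The capital stock: 0.35 × 1.2 = 0.42 pp.
Total hours worked: 0.65 × 3.56 = 2.314 pp.
TFP growth = 5.54 − 2.734 = 2.806%.

2.81%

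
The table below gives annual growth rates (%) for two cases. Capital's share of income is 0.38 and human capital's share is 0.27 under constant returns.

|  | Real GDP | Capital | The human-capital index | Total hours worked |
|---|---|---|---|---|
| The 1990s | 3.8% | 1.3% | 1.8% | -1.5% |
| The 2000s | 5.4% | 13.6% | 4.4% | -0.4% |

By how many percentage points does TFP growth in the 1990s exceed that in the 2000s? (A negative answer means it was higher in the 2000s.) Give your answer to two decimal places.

4.16 percentage points

Labor's share = 1 − 0.38 − 0.27 = 0.35.
The 1990s: TFP = 3.8 − 0.494 − 0.486 + 0.525 = 3.345%.
The 2000s: TFP = 5.4 − 5.168 − 1.188 + 0.14 = -0.816%.
Difference = 3.345 − (-0.816) = 4.161 pp.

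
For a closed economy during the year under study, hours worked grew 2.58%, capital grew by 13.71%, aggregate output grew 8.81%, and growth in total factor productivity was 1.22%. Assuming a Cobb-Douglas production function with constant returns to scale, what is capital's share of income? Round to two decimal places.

Capital's share of income is 0.45.

gY = gA + α·gK + (1−α)·gL, so gY − gA − gL = α(gK − gL).
8.81 − 1.22 − 2.58 = α × (13.71 − 2.58).
5.01 = 11.13 α, so α = 0.4501.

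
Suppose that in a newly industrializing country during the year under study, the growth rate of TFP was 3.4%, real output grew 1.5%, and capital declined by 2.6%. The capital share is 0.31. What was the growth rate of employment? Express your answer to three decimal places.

Labor's share = 1 − 0.31 = 0.69.
gY = gA + 0.31×(-2.6) + 0.69×g.
0.69×g = 1.5 − 3.4 + 0.806 = -1.094.
g = -1.094 / 0.69 = -1.58551%.

-1.586%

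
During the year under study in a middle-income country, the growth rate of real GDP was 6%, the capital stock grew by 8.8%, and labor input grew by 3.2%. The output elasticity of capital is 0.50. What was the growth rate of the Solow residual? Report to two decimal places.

The Solow residual growth was 0.00%.

Labor's share = 1 − 0.5 = 0.5.
The capital stock: 0.5 × 8.8 = 4.4 pp.
Labor input: 0.5 × 3.2 = 1.6 pp.
TFP growth = 6 − 6 = 0%.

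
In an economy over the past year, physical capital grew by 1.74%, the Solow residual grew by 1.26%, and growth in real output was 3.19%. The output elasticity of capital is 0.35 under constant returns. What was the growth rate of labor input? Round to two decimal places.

Labor's share = 1 − 0.35 = 0.65.
gY = gA + 0.35×1.74 + 0.65×g.
0.65×g = 3.19 − 1.26 − 0.609 = 1.321.
g = 1.321 / 0.65 = 2.0323%.

2.03%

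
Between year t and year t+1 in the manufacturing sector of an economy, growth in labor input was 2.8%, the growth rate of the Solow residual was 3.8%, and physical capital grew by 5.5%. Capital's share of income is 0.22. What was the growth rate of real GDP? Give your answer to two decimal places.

Labor's share = 1 − 0.22 = 0.78.
Physical capital: 0.22 × 5.5 = 1.21 pp.
Labor input: 0.78 × 2.8 = 2.184 pp.
Output growth = 3.8 + 3.394 = 7.194%.

7.19%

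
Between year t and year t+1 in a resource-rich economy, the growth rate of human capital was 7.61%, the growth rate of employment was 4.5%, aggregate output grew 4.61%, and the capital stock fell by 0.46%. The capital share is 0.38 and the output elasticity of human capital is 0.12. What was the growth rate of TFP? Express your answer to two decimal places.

1.62%

Labor's share = 1 − 0.38 − 0.12 = 0.5.
The capital stock: 0.38 × (-0.46) = -0.1748 pp.
Human capital: 0.12 × 7.61 = 0.9132 pp.
Employment: 0.5 × 4.5 = 2.25 pp.
TFP growth = 4.61 − 2.9884 = 1.6216%.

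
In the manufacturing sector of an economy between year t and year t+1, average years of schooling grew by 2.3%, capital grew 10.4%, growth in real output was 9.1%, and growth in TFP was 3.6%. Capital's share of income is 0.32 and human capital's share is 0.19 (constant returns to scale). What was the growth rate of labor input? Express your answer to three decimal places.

3.541%

Labor's share = 1 − 0.32 − 0.19 = 0.49.
gY = gA + 0.32×10.4 + 0.19×2.3 + 0.49×g.
0.49×g = 9.1 − 3.6 − 3.765 = 1.735.
g = 1.735 / 0.49 = 3.54082%.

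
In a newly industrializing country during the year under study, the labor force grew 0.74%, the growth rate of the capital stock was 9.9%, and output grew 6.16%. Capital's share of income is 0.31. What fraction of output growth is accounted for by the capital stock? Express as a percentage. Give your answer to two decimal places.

The capital stock contributed 0.31 × 9.9 = 3.069 pp.
Share of growth = 3.069 / 6.16 × 100 = 49.8214%.

49.82%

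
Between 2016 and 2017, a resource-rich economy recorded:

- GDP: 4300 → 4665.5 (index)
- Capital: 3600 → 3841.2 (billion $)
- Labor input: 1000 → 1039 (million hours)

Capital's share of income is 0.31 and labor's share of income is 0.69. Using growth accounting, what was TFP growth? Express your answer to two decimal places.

3.73%

GDP growth = (4665.5 − 4300) / 4300 = 8.5%.
Capital growth = (3841.2 − 3600) / 3600 = 6.7%.
Labor input growth = (1039 − 1000) / 1000 = 3.9%.
Labor's share = 1 − 0.31 = 0.69.
Capital: 0.31 × 6.7 = 2.077 pp.
Labor input: 0.69 × 3.9 = 2.691 pp.
TFP growth = 8.5 − 4.768 = 3.732%.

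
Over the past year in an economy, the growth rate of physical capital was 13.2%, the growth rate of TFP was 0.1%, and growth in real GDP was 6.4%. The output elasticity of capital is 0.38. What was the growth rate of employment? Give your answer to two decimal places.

2.07%

Labor's share = 1 − 0.38 = 0.62.
gY = gA + 0.38×13.2 + 0.62×g.
0.62×g = 6.4 − 0.1 − 5.016 = 1.284.
g = 1.284 / 0.62 = 2.071%.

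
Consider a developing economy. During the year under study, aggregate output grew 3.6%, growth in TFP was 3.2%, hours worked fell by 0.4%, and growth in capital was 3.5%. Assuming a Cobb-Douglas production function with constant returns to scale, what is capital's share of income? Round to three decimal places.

gY = gA + α·gK + (1−α)·gL, so gY − gA − gL = α(gK − gL).
3.6 − 3.2 + 0.4 = α × (3.5 − (-0.4)).
0.8 = 3.9 α, so α = 0.20513.

0.205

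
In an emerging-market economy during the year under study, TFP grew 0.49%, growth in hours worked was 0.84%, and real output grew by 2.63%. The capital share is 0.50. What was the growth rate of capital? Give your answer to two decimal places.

Labor's share = 1 − 0.5 = 0.5.
gY = gA + 0.5×0.84 + 0.5×g.
0.5×g = 2.63 − 0.49 − 0.42 = 1.72.
g = 1.72 / 0.5 = 3.44%.

3.44%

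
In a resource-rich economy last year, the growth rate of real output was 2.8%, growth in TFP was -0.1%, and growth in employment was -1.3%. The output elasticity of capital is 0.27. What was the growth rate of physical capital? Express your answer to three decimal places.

14.256%

Labor's share = 1 − 0.27 = 0.73.
gY = gA + 0.73×(-1.3) + 0.27×g.
0.27×g = 2.8 + 0.1 + 0.949 = 3.849.
g = 3.849 / 0.27 = 14.25556%.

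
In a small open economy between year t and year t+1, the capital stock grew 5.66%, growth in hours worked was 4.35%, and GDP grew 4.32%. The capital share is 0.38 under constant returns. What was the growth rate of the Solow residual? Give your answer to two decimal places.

Labor's share = 1 − 0.38 = 0.62.
The capital stock: 0.38 × 5.66 = 2.1508 pp.
Hours worked: 0.62 × 4.35 = 2.697 pp.
TFP growth = 4.32 − 4.8478 = -0.5278%.

-0.53%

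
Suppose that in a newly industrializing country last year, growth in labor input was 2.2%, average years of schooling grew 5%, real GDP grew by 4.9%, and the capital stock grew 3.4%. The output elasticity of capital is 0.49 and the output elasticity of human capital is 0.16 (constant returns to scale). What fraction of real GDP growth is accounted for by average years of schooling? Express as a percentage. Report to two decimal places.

16.33%

Average years of schooling contributed 0.16 × 5 = 0.8 pp.
Share of growth = 0.8 / 4.9 × 100 = 16.3265%.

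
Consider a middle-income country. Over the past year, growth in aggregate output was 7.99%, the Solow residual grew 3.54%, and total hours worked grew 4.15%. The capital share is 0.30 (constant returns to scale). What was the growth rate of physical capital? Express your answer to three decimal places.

Labor's share = 1 − 0.3 = 0.7.
gY = gA + 0.7×4.15 + 0.3×g.
0.3×g = 7.99 − 3.54 − 2.905 = 1.545.
g = 1.545 / 0.3 = 5.15%.

5.150%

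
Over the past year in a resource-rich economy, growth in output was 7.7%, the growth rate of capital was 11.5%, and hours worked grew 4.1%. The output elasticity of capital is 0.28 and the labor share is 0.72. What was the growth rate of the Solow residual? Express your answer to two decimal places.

1.53%

Labor's share = 1 − 0.28 = 0.72.
Capital: 0.28 × 11.5 = 3.22 pp.
Hours worked: 0.72 × 4.1 = 2.952 pp.
TFP growth = 7.7 − 6.172 = 1.528%.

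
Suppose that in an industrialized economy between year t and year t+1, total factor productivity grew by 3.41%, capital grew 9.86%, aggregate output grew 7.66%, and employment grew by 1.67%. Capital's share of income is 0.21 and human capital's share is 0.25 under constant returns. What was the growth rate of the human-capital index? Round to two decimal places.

5.11%

Labor's share = 1 − 0.21 − 0.25 = 0.54.
gY = gA + 0.21×9.86 + 0.54×1.67 + 0.25×g.
0.25×g = 7.66 − 3.41 − 2.9724 = 1.2776.
g = 1.2776 / 0.25 = 5.1104%.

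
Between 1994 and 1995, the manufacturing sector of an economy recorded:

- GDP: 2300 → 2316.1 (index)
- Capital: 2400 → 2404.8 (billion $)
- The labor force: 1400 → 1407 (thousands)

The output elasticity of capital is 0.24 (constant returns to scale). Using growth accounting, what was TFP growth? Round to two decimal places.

GDP growth = (2316.1 − 2300) / 2300 = 0.7%.
Capital growth = (2404.8 − 2400) / 2400 = 0.2%.
The labor force growth = (1407 − 1400) / 1400 = 0.5%.
Labor's share = 1 − 0.24 = 0.76.
Capital: 0.24 × 0.2 = 0.048 pp.
The labor force: 0.76 × 0.5 = 0.38 pp.
TFP growth = 0.7 − 0.428 = 0.272%.

TFP grew 0.27%.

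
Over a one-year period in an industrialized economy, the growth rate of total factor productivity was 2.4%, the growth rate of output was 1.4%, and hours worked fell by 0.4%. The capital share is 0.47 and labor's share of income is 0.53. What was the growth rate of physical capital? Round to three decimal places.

Labor's share = 1 − 0.47 = 0.53.
gY = gA + 0.53×(-0.4) + 0.47×g.
0.47×g = 1.4 − 2.4 + 0.212 = -0.788.
g = -0.788 / 0.47 = -1.6766%.

-1.677%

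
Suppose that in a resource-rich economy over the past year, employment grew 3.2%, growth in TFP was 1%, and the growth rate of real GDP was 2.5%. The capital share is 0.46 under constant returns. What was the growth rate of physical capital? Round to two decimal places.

-0.50%

Labor's share = 1 − 0.46 = 0.54.
gY = gA + 0.54×3.2 + 0.46×g.
0.46×g = 2.5 − 1 − 1.728 = -0.228.
g = -0.228 / 0.46 = -0.4957%.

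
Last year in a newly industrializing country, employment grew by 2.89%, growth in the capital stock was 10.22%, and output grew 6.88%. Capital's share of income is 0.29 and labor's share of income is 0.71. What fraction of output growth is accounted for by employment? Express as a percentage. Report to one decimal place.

Labor's share = 1 − 0.29 = 0.71.
Employment contributed 0.71 × 2.89 = 2.0519 pp.
Share of growth = 2.0519 / 6.88 × 100 = 29.824%.

Employment accounted for 29.8% of growth.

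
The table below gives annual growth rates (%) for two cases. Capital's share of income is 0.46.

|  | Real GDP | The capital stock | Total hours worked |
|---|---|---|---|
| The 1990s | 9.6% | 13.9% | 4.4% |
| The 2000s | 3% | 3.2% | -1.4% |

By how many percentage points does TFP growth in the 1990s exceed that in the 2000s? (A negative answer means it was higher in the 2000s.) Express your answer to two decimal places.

Labor's share = 1 − 0.46 = 0.54.
The 1990s: TFP = 9.6 − 6.394 − 2.376 = 0.83%.
The 2000s: TFP = 3 − 1.472 + 0.756 = 2.284%.
Difference = 0.83 − (2.284) = -1.454 pp.

-1.45 percentage points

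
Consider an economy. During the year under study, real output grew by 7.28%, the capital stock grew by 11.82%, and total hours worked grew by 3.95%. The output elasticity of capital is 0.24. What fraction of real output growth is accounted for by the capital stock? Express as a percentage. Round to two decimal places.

38.97%

The capital stock contributed 0.24 × 11.82 = 2.8368 pp.
Share of growth = 2.8368 / 7.28 × 100 = 38.967%.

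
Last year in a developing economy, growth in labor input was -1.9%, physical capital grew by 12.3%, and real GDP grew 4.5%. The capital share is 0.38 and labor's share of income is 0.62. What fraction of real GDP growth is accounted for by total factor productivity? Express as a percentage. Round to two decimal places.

Total factor productivity accounted for 22.31% of growth.

Labor's share = 1 − 0.38 = 0.62.
Physical capital: 0.38 × 12.3 = 4.674 pp.
Labor input: 0.62 × (-1.9) = -1.178 pp.
TFP growth = 4.5 − 3.496 = 1.004%.
TFP share of growth = 1.004 / 4.5 × 100 = 22.3111%.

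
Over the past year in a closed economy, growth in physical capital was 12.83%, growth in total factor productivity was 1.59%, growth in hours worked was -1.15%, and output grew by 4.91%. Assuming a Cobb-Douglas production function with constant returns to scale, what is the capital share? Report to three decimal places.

gY = gA + α·gK + (1−α)·gL, so gY − gA − gL = α(gK − gL).
4.91 − 1.59 + 1.15 = α × (12.83 − (-1.15)).
4.47 = 13.98 α, so α = 0.31974.

The capital share is 0.320.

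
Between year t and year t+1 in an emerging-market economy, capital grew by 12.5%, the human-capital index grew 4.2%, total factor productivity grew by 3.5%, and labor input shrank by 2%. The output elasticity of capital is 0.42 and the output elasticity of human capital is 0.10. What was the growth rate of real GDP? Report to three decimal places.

Real GDP growth was 8.210%.

Labor's share = 1 − 0.42 − 0.1 = 0.48.
Capital: 0.42 × 12.5 = 5.25 pp.
The human-capital index: 0.1 × 4.2 = 0.42 pp.
Labor input: 0.48 × (-2) = -0.96 pp.
Output growth = 3.5 + 4.71 = 8.21%.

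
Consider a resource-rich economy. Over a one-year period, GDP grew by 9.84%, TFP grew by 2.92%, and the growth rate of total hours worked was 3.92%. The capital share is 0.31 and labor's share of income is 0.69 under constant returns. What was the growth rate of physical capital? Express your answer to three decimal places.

Physical capital grew 13.597%.

Labor's share = 1 − 0.31 = 0.69.
gY = gA + 0.69×3.92 + 0.31×g.
0.31×g = 9.84 − 2.92 − 2.7048 = 4.2152.
g = 4.2152 / 0.31 = 13.59742%.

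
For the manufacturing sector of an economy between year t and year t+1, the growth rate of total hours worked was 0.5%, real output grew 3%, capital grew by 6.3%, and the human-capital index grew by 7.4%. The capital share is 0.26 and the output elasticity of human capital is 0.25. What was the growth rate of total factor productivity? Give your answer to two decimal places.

-0.73%

Labor's share = 1 − 0.26 − 0.25 = 0.49.
Capital: 0.26 × 6.3 = 1.638 pp.
The human-capital index: 0.25 × 7.4 = 1.85 pp.
Total hours worked: 0.49 × 0.5 = 0.245 pp.
TFP growth = 3 − 3.733 = -0.733%.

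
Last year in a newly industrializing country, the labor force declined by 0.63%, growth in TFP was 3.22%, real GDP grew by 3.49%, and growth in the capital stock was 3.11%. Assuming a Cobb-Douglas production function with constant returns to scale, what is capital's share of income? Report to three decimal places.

Capital's share of income is 0.241.

gY = gA + α·gK + (1−α)·gL, so gY − gA − gL = α(gK − gL).
3.49 − 3.22 + 0.63 = α × (3.11 − (-0.63)).
0.9 = 3.74 α, so α = 0.24064.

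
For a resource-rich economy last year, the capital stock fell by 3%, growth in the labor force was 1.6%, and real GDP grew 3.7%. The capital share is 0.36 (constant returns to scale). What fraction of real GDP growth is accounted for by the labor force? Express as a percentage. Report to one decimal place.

Labor's share = 1 − 0.36 = 0.64.
The labor force contributed 0.64 × 1.6 = 1.024 pp.
Share of growth = 1.024 / 3.7 × 100 = 27.676%.

27.7%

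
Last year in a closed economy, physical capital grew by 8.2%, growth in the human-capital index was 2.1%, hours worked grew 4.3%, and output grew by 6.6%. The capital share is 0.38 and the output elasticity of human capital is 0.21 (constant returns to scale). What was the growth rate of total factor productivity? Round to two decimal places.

Labor's share = 1 − 0.38 − 0.21 = 0.41.
Physical capital: 0.38 × 8.2 = 3.116 pp.
The human-capital index: 0.21 × 2.1 = 0.441 pp.
Hours worked: 0.41 × 4.3 = 1.763 pp.
TFP growth = 6.6 − 5.32 = 1.28%.

Total factor productivity growth was 1.28%.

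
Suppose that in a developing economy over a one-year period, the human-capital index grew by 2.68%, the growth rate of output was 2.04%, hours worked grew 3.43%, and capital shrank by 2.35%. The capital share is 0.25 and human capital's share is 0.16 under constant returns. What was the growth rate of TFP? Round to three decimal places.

Labor's share = 1 − 0.25 − 0.16 = 0.59.
Capital: 0.25 × (-2.35) = -0.5875 pp.
The human-capital index: 0.16 × 2.68 = 0.4288 pp.
Hours worked: 0.59 × 3.43 = 2.0237 pp.
TFP growth = 2.04 − 1.865 = 0.175%.

TFP grew 0.175%.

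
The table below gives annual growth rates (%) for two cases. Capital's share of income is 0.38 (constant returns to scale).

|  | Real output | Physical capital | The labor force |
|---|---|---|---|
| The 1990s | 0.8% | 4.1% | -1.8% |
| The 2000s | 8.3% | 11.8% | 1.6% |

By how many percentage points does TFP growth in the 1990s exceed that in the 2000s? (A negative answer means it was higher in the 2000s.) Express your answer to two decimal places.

-2.47 percentage points

Labor's share = 1 − 0.38 = 0.62.
The 1990s: TFP = 0.8 − 1.558 + 1.116 = 0.358%.
The 2000s: TFP = 8.3 − 4.484 − 0.992 = 2.824%.
Difference = 0.358 − (2.824) = -2.466 pp.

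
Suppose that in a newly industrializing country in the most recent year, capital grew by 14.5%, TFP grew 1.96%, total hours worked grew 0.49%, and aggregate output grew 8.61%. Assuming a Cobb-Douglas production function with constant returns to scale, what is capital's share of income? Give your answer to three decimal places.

gY = gA + α·gK + (1−α)·gL, so gY − gA − gL = α(gK − gL).
8.61 − 1.96 − 0.49 = α × (14.5 − 0.49).
6.16 = 14.01 α, so α = 0.43969.

α = 0.440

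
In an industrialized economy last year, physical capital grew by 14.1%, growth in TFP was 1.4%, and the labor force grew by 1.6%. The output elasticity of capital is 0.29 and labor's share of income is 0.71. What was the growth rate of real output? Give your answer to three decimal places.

Labor's share = 1 − 0.29 = 0.71.
Physical capital: 0.29 × 14.1 = 4.089 pp.
The labor force: 0.71 × 1.6 = 1.136 pp.
Output growth = 1.4 + 5.225 = 6.625%.

Real output growth was 6.625%.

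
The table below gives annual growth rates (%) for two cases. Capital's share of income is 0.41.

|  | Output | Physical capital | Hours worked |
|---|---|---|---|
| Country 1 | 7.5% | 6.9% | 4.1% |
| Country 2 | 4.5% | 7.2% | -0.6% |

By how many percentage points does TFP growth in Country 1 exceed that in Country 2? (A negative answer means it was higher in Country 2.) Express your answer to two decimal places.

Labor's share = 1 − 0.41 = 0.59.
Country 1: TFP = 7.5 − 2.829 − 2.419 = 2.252%.
Country 2: TFP = 4.5 − 2.952 + 0.354 = 1.902%.
Difference = 2.252 − (1.902) = 0.35 pp.

0.35 percentage points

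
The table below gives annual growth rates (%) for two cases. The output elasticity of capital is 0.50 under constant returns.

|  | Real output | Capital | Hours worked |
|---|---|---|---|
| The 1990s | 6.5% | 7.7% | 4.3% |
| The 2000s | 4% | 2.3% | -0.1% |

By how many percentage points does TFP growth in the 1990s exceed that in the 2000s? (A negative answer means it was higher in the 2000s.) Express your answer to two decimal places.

Labor's share = 1 − 0.5 = 0.5.
The 1990s: TFP = 6.5 − 3.85 − 2.15 = 0.5%.
The 2000s: TFP = 4 − 1.15 + 0.05 = 2.9%.
Difference = 0.5 − (2.9) = -2.4 pp.

-2.40 percentage points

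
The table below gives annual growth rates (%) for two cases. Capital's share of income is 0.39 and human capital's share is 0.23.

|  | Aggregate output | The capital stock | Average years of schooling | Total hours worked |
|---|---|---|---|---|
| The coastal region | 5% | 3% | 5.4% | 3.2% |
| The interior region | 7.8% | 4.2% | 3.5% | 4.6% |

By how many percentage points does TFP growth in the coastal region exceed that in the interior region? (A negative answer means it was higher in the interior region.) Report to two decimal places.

Labor's share = 1 − 0.39 − 0.23 = 0.38.
The coastal region: TFP = 5 − 1.17 − 1.242 − 1.216 = 1.372%.
The interior region: TFP = 7.8 − 1.638 − 0.805 − 1.748 = 3.609%.
Difference = 1.372 − (3.609) = -2.237 pp.

-2.24 percentage points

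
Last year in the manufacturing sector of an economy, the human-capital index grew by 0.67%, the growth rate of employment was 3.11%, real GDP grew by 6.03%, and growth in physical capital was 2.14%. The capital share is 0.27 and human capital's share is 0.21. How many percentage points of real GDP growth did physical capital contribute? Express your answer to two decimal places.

Contribution = share × growth = 0.27 × 2.14 = 0.5778 pp.

0.58 pp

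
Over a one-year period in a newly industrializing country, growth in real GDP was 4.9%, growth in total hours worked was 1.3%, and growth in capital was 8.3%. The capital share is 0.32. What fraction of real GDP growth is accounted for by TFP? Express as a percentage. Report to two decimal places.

27.76%

Labor's share = 1 − 0.32 = 0.68.
Capital: 0.32 × 8.3 = 2.656 pp.
Total hours worked: 0.68 × 1.3 = 0.884 pp.
TFP growth = 4.9 − 3.54 = 1.36%.
TFP share of growth = 1.36 / 4.9 × 100 = 27.7551%.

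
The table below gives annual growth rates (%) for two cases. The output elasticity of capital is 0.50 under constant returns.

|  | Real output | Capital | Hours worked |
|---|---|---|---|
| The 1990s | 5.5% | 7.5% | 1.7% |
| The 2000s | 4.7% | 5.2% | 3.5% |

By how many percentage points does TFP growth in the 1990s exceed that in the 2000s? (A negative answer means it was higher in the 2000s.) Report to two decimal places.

0.55 percentage points

Labor's share = 1 − 0.5 = 0.5.
The 1990s: TFP = 5.5 − 3.75 − 0.85 = 0.9%.
The 2000s: TFP = 4.7 − 2.6 − 1.75 = 0.35%.
Difference = 0.9 − (0.35) = 0.55 pp.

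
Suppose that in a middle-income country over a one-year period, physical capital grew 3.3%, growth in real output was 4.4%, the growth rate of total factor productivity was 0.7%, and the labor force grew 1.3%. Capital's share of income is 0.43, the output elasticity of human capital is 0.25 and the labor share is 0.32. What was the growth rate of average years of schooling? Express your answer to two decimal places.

Average years of schooling grew 7.46%.

Labor's share = 1 − 0.43 − 0.25 = 0.32.
gY = gA + 0.43×3.3 + 0.32×1.3 + 0.25×g.
0.25×g = 4.4 − 0.7 − 1.835 = 1.865.
g = 1.865 / 0.25 = 7.46%.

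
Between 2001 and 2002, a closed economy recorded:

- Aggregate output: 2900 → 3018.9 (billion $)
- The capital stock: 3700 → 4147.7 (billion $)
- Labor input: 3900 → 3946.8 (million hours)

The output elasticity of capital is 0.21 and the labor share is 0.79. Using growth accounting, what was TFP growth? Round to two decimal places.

0.61%

Aggregate output growth = (3018.9 − 2900) / 2900 = 4.1%.
The capital stock growth = (4147.7 − 3700) / 3700 = 12.1%.
Labor input growth = (3946.8 − 3900) / 3900 = 1.2%.
Labor's share = 1 − 0.21 = 0.79.
The capital stock: 0.21 × 12.1 = 2.541 pp.
Labor input: 0.79 × 1.2 = 0.948 pp.
TFP growth = 4.1 − 3.489 = 0.611%.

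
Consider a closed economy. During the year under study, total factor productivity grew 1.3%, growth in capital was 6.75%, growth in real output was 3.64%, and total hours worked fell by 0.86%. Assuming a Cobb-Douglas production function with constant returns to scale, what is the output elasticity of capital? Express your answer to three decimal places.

0.420

gY = gA + α·gK + (1−α)·gL, so gY − gA − gL = α(gK − gL).
3.64 − 1.3 + 0.86 = α × (6.75 − (-0.86)).
3.2 = 7.61 α, so α = 0.4205.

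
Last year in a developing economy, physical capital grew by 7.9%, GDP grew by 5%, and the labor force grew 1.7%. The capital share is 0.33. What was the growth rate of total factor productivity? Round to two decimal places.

1.25%

Labor's share = 1 − 0.33 = 0.67.
Physical capital: 0.33 × 7.9 = 2.607 pp.
The labor force: 0.67 × 1.7 = 1.139 pp.
TFP growth = 5 − 3.746 = 1.254%.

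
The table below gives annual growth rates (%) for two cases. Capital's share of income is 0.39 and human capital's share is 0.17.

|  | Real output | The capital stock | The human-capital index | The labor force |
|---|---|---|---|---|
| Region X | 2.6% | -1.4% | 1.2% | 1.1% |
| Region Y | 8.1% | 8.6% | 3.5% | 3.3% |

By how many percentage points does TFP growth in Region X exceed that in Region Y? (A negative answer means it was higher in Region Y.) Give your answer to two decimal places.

Labor's share = 1 − 0.39 − 0.17 = 0.44.
Region X: TFP = 2.6 + 0.546 − 0.204 − 0.484 = 2.458%.
Region Y: TFP = 8.1 − 3.354 − 0.595 − 1.452 = 2.699%.
Difference = 2.458 − (2.699) = -0.241 pp.

-0.24 percentage points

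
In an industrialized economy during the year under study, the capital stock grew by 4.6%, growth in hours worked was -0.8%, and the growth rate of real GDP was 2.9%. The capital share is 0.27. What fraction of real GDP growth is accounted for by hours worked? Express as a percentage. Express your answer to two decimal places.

Labor's share = 1 − 0.27 = 0.73.
Hours worked contributed 0.73 × (-0.8) = -0.584 pp.
Share of growth = -0.584 / 2.9 × 100 = -20.1379%.

Hours worked accounted for -20.14% of growth.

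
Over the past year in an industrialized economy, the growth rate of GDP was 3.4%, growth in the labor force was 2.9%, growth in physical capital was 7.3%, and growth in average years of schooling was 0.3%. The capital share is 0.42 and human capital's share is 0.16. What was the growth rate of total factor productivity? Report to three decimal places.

-0.932%

Labor's share = 1 − 0.42 − 0.16 = 0.42.
Physical capital: 0.42 × 7.3 = 3.066 pp.
Average years of schooling: 0.16 × 0.3 = 0.048 pp.
The labor force: 0.42 × 2.9 = 1.218 pp.
TFP growth = 3.4 − 4.332 = -0.932%.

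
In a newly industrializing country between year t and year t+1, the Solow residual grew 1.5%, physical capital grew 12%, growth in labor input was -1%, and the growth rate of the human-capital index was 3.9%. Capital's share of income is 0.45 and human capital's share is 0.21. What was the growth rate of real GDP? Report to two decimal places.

Labor's share = 1 − 0.45 − 0.21 = 0.34.
Physical capital: 0.45 × 12 = 5.4 pp.
The human-capital index: 0.21 × 3.9 = 0.819 pp.
Labor input: 0.34 × (-1) = -0.34 pp.
Output growth = 1.5 + 5.879 = 7.379%.

Real GDP growth was 7.38%.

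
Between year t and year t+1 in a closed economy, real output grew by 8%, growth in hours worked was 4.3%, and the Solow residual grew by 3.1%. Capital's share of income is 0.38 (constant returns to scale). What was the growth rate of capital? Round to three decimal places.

Labor's share = 1 − 0.38 = 0.62.
gY = gA + 0.62×4.3 + 0.38×g.
0.38×g = 8 − 3.1 − 2.666 = 2.234.
g = 2.234 / 0.38 = 5.87895%.

5.879%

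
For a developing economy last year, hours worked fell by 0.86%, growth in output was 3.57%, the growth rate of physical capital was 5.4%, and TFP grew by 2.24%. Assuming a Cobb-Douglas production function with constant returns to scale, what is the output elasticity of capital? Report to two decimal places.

The output elasticity of capital is 0.35.

gY = gA + α·gK + (1−α)·gL, so gY − gA − gL = α(gK − gL).
3.57 − 2.24 + 0.86 = α × (5.4 − (-0.86)).
2.19 = 6.26 α, so α = 0.3498.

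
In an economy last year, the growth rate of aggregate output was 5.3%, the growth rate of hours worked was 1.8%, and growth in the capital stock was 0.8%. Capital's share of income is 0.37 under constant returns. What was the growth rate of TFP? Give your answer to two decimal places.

3.87%

Labor's share = 1 − 0.37 = 0.63.
The capital stock: 0.37 × 0.8 = 0.296 pp.
Hours worked: 0.63 × 1.8 = 1.134 pp.
TFP growth = 5.3 − 1.43 = 3.87%.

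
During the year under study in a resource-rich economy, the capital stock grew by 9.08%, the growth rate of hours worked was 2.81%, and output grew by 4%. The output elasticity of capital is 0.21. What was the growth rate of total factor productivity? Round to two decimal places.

-0.13%

Labor's share = 1 − 0.21 = 0.79.
The capital stock: 0.21 × 9.08 = 1.9068 pp.
Hours worked: 0.79 × 2.81 = 2.2199 pp.
TFP growth = 4 − 4.1267 = -0.1267%.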